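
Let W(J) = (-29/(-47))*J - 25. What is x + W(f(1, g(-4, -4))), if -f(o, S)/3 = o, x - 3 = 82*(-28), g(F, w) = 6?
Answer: -109033/47 ≈ -2319.9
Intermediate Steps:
x = -2293 (x = 3 + 82*(-28) = 3 - 2296 = -2293)
f(o, S) = -3*o
W(J) = -25 + 29*J/47 (W(J) = (-29*(-1/47))*J - 25 = 29*J/47 - 25 = -25 + 29*J/47)
x + W(f(1, g(-4, -4))) = -2293 + (-25 + 29*(-3*1)/47) = -2293 + (-25 + (29/47)*(-3)) = -2293 + (-25 - 87/47) = -2293 - 1262/47 = -109033/47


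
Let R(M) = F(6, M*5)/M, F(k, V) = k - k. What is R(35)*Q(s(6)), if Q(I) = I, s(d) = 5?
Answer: 0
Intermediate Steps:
F(k, V) = 0
R(M) = 0 (R(M) = 0/M = 0)
R(35)*Q(s(6)) = 0*5 = 0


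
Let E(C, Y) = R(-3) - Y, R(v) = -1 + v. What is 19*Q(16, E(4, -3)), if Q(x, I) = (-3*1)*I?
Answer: 57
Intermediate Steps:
E(C, Y) = -4 - Y (E(C, Y) = (-1 - 3) - Y = -4 - Y)
Q(x, I) = -3*I
19*Q(16, E(4, -3)) = 19*(-3*(-4 - 1*(-3))) = 19*(-3*(-4 + 3)) = 19*(-3*(-1)) = 19*3 = 57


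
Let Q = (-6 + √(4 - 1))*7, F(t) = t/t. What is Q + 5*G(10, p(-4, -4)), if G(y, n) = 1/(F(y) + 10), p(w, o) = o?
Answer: -457/11 + 7*√3 ≈ -29.421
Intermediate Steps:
F(t) = 1
G(y, n) = 1/11 (G(y, n) = 1/(1 + 10) = 1/11)
Q = -42 + 7*√3 (Q = (-6 + √3)*7 = -42 + 7*√3 ≈ -29.876)
Q + 5*G(10, p(-4, -4)) = (-42 + 7*√3) + 5*(1/11) = (-42 + 7*√3) + 5/11 = -457/11 + 7*√3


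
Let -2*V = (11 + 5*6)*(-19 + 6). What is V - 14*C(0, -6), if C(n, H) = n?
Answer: 533/2 ≈ 266.50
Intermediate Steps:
V = 533/2 (V = -(11 + 5*6)*(-19 + 6)/2 = -(11 + 30)*(-13)/2 = -41*(-13)/2 = -½*(-533) = 533/2 ≈ 266.50)
V - 14*C(0, -6) = 533/2 - 14*0 = 533/2 + 0 = 533/2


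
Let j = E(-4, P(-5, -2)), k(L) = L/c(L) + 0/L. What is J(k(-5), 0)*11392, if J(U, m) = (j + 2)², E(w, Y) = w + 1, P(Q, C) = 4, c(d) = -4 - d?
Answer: 11392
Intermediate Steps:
E(w, Y) = 1 + w
k(L) = L/(-4 - L) (k(L) = L/(-4 - L) + 0/L = L/(-4 - L) + 0 = L/(-4 - L))
j = -3 (j = 1 - 4 = -3)
J(U, m) = 1 (J(U, m) = (-3 + 2)² = (-1)² = 1)
J(k(-5), 0)*11392 = 1*11392 = 11392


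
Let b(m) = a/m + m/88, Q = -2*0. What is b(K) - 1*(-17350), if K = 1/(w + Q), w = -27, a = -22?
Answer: 42634943/2376 ≈ 17944.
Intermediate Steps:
Q = 0
K = -1/27 (K = 1/(-27 + 0) = 1/(-27) = -1/27 ≈ -0.037037)
b(m) = -22/m + m/88
b(K) - 1*(-17350) = (-22/(-1/27) + (1/88)*(-1/27)) - 1*(-17350) = (-22*(-27) - 1/2376) + 17350 = (594 - 1/2376) + 17350 = 1411343/2376 + 17350 = 42634943/2376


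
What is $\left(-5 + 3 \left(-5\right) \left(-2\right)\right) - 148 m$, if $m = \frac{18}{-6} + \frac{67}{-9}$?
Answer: $\frac{14137}{9} \approx 1570.8$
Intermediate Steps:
$m = - \frac{94}{9}$ ($m = 18 \left(- \frac{1}{6}\right) + 67 \left(- \frac{1}{9}\right) = -3 - \frac{67}{9} = - \frac{94}{9} \approx -10.444$)
$\left(-5 + 3 \left(-5\right) \left(-2\right)\right) - 148 m = \left(-5 + 3 \left(-5\right) \left(-2\right)\right) - - \frac{13912}{9} = \left(-5 - -30\right) + \frac{13912}{9} = \left(-5 + 30\right) + \frac{13912}{9} = 25 + \frac{13912}{9} = \frac{14137}{9}$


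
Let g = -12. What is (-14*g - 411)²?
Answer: 59049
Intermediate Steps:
(-14*g - 411)² = (-14*(-12) - 411)² = (168 - 411)² = (-243)² = 59049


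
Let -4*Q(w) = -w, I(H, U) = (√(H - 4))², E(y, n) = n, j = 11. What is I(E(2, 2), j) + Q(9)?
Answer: ¼ ≈ 0.25000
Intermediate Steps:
I(H, U) = -4 + H (I(H, U) = (√(-4 + H))² = -4 + H)
Q(w) = w/4 (Q(w) = -(-1)*w/4 = w/4)
I(E(2, 2), j) + Q(9) = (-4 + 2) + (¼)*9 = -2 + 9/4 = ¼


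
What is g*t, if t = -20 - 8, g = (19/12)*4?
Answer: -532/3 ≈ -177.33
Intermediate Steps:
g = 19/3 (g = (19*(1/12))*4 = (19/12)*4 = 19/3 ≈ 6.3333)
t = -28
g*t = (19/3)*(-28) = -532/3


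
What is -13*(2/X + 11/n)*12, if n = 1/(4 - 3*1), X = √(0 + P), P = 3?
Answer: -1716 - 104*√3 ≈ -1896.1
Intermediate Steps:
X = √3 (X = √(0 + 3) = √3 ≈ 1.7320)
n = 1 (n = 1/(4 - 3) = 1/1 = 1)
-13*(2/X + 11/n)*12 = -13*(2/(√3) + 11/1)*12 = -13*(2*(√3/3) + 11*1)*12 = -13*(2*√3/3 + 11)*12 = -13*(11 + 2*√3/3)*12 = (-143 - 26*√3/3)*12 = -1716 - 104*√3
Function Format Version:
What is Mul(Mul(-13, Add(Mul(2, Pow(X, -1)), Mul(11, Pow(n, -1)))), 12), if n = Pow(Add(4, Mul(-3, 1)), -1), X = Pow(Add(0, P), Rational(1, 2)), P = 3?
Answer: Add(-1716, Mul(-104, Pow(3, Rational(1, 2)))) ≈ -1896.1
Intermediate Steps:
X = Pow(3, Rational(1, 2)) (X = Pow(Add(0, 3), Rational(1, 2)) = Pow(3, Rational(1, 2)) ≈ 1.7320)
n = 1 (n = Pow(Add(4, -3), -1) = Pow(1, -1) = 1)
Mul(Mul(-13, Add(Mul(2, Pow(X, -1)), Mul(11, Pow(n, -1)))), 12) = Mul(Mul(-13, Add(Mul(2, Pow(Pow(3, Rational(1, 2)), -1)), Mul(11, Pow(1, -1)))), 12) = Mul(Mul(-13, Add(Mul(2, Mul(Rational(1, 3), Pow(3, Rational(1, 2)))), Mul(11, 1))), 12) = Mul(Mul(-13, Add(Mul(Rational(2, 3), Pow(3, Rational(1, 2))), 11)), 12) = Mul(Mul(-13, Add(11, Mul(Rational(2, 3), Pow(3, Rational(1, 2))))), 12) = Mul(Add(-143, Mul(Rational(-26, 3), Pow(3, Rational(1, 2)))), 12) = Add(-1716, Mul(-104, Pow(3, Rational(1, 2))))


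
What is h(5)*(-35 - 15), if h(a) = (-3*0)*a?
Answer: 0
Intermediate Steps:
h(a) = 0 (h(a) = 0*a = 0)
h(5)*(-35 - 15) = 0*(-35 - 15) = 0*(-50) = 0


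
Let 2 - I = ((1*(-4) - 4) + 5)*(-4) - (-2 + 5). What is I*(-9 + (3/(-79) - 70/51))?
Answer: 293608/4029 ≈ 72.874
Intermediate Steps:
I = -7 (I = 2 - (((1*(-4) - 4) + 5)*(-4) - (-2 + 5)) = 2 - (((-4 - 4) + 5)*(-4) - 1*3) = 2 - ((-8 + 5)*(-4) - 3) = 2 - (-3*(-4) - 3) = 2 - (12 - 3) = 2 - 1*9 = 2 - 9 = -7)
I*(-9 + (3/(-79) - 70/51)) = -7*(-9 + (3/(-79) - 70/51)) = -7*(-9 + (3*(-1/79) - 70*1/51)) = -7*(-9 + (-3/79 - 70/51)) = -7*(-9 - 5683/4029) = -7*(-41944/4029) = 293608/4029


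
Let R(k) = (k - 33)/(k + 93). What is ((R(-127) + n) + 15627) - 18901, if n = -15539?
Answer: -319741/17 ≈ -18808.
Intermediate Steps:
R(k) = (-33 + k)/(93 + k)
((R(-127) + n) + 15627) - 18901 = (((-33 - 127)/(93 - 127) - 15539) + 15627) - 18901 = ((-160/(-34) - 15539) + 15627) - 18901 = ((-1/34*(-160) - 15539) + 15627) - 18901 = ((80/17 - 15539) + 15627) - 18901 = (-264083/17 + 15627) - 18901 = 1576/17 - 18901 = -319741/17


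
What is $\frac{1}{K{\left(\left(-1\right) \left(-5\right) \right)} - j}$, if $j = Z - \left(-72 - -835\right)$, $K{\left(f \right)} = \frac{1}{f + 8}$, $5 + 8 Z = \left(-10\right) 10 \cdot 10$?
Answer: $\frac{104}{92425} \approx 0.0011252$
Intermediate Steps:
$Z = - \frac{1005}{8}$ ($Z = - \frac{5}{8} + \frac{\left(-10\right) 10 \cdot 10}{8} = - \frac{5}{8} + \frac{\left(-100\right) 10}{8} = - \frac{5}{8} + \frac{1}{8} \left(-1000\right) = - \frac{5}{8} - 125 = - \frac{1005}{8} \approx -125.63$)
$K{\left(f \right)} = \frac{1}{8 + f}$
$j = - \frac{7109}{8}$ ($j = - \frac{1005}{8} - \left(-72 - -835\right) = - \frac{1005}{8} - \left(-72 + 835\right) = - \frac{1005}{8} - 763 = - \frac{7109}{8} \approx -888.63$)
$\frac{1}{K{\left(\left(-1\right) \left(-5\right) \right)} - j} = \frac{1}{\frac{1}{8 - -5} - - \frac{7109}{8}} = \frac{1}{\frac{1}{8 + 5} + \frac{7109}{8}} = \frac{1}{\frac{1}{13} + \frac{7109}{8}} = \frac{1}{\frac{92425}{104}} = \frac{104}{92425}$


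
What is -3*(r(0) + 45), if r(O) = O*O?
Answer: -135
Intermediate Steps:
r(O) = O²
-3*(r(0) + 45) = -3*(0² + 45) = -3*(0 + 45) = -3*45 = -135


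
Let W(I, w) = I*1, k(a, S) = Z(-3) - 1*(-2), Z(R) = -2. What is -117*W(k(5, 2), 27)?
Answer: 0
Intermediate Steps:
k(a, S) = 0 (k(a, S) = -2 - 1*(-2) = -2 + 2 = 0)
W(I, w) = I
-117*W(k(5, 2), 27) = -117*0 = 0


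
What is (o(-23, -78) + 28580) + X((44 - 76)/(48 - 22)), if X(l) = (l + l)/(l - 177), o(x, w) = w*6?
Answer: 65135536/2317 ≈ 28112.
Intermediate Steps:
o(x, w) = 6*w
X(l) = 2*l/(-177 + l) (X(l) = (2*l)/(-177 + l) = 2*l/(-177 + l))
(o(-23, -78) + 28580) + X((44 - 76)/(48 - 22)) = (6*(-78) + 28580) + 2*((44 - 76)/(48 - 22))/(-177 + (44 - 76)/(48 - 22)) = (-468 + 28580) + 2*(-32/26)/(-177 - 32/26) = 28112 + 2*(-32*1/26)/(-177 - 32*1/26) = 28112 + 2*(-16/13)/(-177 - 16/13) = 28112 + 2*(-16/13)/(-2317/13) = 28112 + 2*(-16/13)*(-13/2317) = 28112 + 32/2317 = 65135536/2317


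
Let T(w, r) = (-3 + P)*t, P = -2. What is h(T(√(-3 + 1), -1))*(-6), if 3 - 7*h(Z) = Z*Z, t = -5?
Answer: 3732/7 ≈ 533.14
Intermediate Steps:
T(w, r) = 25 (T(w, r) = (-3 - 2)*(-5) = -5*(-5) = 25)
h(Z) = 3/7 - Z²/7 (h(Z) = 3/7 - Z*Z/7 = 3/7 - Z²/7)
h(T(√(-3 + 1), -1))*(-6) = (3/7 - ⅐*25²)*(-6) = (3/7 - ⅐*625)*(-6) = (3/7 - 625/7)*(-6) = -622/7*(-6) = 3732/7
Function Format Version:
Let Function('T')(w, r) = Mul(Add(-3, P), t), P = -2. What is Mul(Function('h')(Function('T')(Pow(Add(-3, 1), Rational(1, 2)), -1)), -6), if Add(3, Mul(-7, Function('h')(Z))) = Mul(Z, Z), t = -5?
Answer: Rational(3732, 7) ≈ 533.14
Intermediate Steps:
Function('T')(w, r) = 25 (Function('T')(w, r) = Mul(Add(-3, -2), -5) = Mul(-5, -5) = 25)
Function('h')(Z) = Add(Rational(3, 7), Mul(Rational(-1, 7), Pow(Z, 2))) (Function('h')(Z) = Add(Rational(3, 7), Mul(Rational(-1, 7), Mul(Z, Z))) = Add(Rational(3, 7), Mul(Rational(-1, 7), Pow(Z, 2))))
Mul(Function('h')(Function('T')(Pow(Add(-3, 1), Rational(1, 2)), -1)), -6) = Mul(Add(Rational(3, 7), Mul(Rational(-1, 7), Pow(25, 2))), -6) = Mul(Add(Rational(3, 7), Mul(Rational(-1, 7), 625)), -6) = Mul(Add(Rational(3, 7), Rational(-625, 7)), -6) = Mul(Rational(-622, 7), -6) = Rational(3732, 7)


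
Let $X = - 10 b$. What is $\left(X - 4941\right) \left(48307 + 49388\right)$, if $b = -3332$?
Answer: $2772486405$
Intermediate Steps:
$X = 33320$ ($X = \left(-10\right) \left(-3332\right) = 33320$)
$\left(X - 4941\right) \left(48307 + 49388\right) = \left(33320 - 4941\right) \left(48307 + 49388\right) = 28379 \cdot 97695 = 2772486405$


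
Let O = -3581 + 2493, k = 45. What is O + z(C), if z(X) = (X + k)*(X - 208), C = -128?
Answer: 26800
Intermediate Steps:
z(X) = (-208 + X)*(45 + X) (z(X) = (X + 45)*(X - 208) = (45 + X)*(-208 + X) = (-208 + X)*(45 + X))
O = -1088
O + z(C) = -1088 + (-9360 + (-128)² - 163*(-128)) = -1088 + (-9360 + 16384 + 20864) = -1088 + 27888 = 26800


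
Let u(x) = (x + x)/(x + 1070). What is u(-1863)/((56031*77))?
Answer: 1242/1140436297 ≈ 1.0891e-6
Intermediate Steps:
u(x) = 2*x/(1070 + x) (u(x) = (2*x)/(1070 + x) = 2*x/(1070 + x))
u(-1863)/((56031*77)) = (2*(-1863)/(1070 - 1863))/((56031*77)) = (2*(-1863)/(-793))/4314387 = (2*(-1863)*(-1/793))*(1/4314387) = (3726/793)*(1/4314387) = 1242/1140436297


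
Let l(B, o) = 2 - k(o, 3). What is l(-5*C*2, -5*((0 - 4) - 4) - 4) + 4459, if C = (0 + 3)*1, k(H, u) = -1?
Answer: 4462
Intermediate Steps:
C = 3 (C = 3*1 = 3)
l(B, o) = 3 (l(B, o) = 2 - 1*(-1) = 2 + 1 = 3)
l(-5*C*2, -5*((0 - 4) - 4) - 4) + 4459 = 3 + 4459 = 4462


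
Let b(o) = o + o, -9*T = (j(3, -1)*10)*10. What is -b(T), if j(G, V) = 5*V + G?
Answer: -400/9 ≈ -44.444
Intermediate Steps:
j(G, V) = G + 5*V
T = 200/9 (T = -(3 + 5*(-1))*10*10/9 = -(3 - 5)*10*10/9 = -(-2*10)*10/9 = -(-20)*10/9 = -⅑*(-200) = 200/9 ≈ 22.222)
b(o) = 2*o
-b(T) = -2*200/9 = -1*400/9 = -400/9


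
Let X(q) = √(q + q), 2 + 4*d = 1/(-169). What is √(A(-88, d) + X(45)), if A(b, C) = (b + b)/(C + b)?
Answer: √(7117977152 + 10737809787*√10)/59827 ≈ 3.3876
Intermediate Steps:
d = -339/676 (d = -½ + (¼)/(-169) = -½ + (¼)*(-1/169) = -½ - 1/676 = -339/676 ≈ -0.50148)
X(q) = √2*√q (X(q) = √(2*q) = √2*√q)
A(b, C) = 2*b/(C + b) (A(b, C) = (2*b)/(C + b) = 2*b/(C + b))
√(A(-88, d) + X(45)) = √(2*(-88)/(-339/676 - 88) + √2*√45) = √(2*(-88)/(-59827/676) + √2*(3*√5)) = √(2*(-88)*(-676/59827) + 3*√10) = √(118976/59827 + 3*√10)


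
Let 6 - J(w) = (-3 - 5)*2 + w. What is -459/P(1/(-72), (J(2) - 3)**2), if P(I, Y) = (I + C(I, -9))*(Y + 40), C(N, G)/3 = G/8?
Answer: 8262/20069 ≈ 0.41168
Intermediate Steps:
J(w) = 22 - w (J(w) = 6 - ((-3 - 5)*2 + w) = 6 - (-8*2 + w) = 6 - (-16 + w) = 6 + (16 - w) = 22 - w)
C(N, G) = 3*G/8 (C(N, G) = 3*(G/8) = 3*G/8)
P(I, Y) = (40 + Y)*(-27/8 + I) (P(I, Y) = (I + (3/8)*(-9))*(Y + 40) = (I - 27/8)*(40 + Y) = (-27/8 + I)*(40 + Y) = (40 + Y)*(-27/8 + I))
-459/P(1/(-72), (J(2) - 3)**2) = -459/(-135 + 40/(-72) - 27*((22 - 1*2) - 3)**2/8 + ((22 - 1*2) - 3)**2/(-72)) = -459/(-135 + 40*(-1/72) - 27*((22 - 2) - 3)**2/8 - ((22 - 2) - 3)**2/72) = -459/(-135 - 5/9 - 27*(20 - 3)**2/8 - (20 - 3)**2/72) = -459/(-135 - 5/9 - 27/8*17**2 - 1/72*17**2) = -459/(-135 - 5/9 - 27/8*289 - 1/72*289) = -459/(-135 - 5/9 - 7803/8 - 289/72) = -459/(-20069/18) = -459*(-18/20069) = 8262/20069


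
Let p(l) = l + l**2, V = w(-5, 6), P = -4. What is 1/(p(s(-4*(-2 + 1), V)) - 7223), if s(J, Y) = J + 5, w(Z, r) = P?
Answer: -1/7133 ≈ -0.00014019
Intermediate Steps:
w(Z, r) = -4
V = -4
s(J, Y) = 5 + J
1/(p(s(-4*(-2 + 1), V)) - 7223) = 1/((5 - 4*(-2 + 1))*(1 + (5 - 4*(-2 + 1))) - 7223) = 1/((5 - 4*(-1))*(1 + (5 - 4*(-1))) - 7223) = 1/((5 + 4)*(1 + (5 + 4)) - 7223) = 1/(9*(1 + 9) - 7223) = 1/(9*10 - 7223) = 1/(90 - 7223) = 1/(-7133) = -1/7133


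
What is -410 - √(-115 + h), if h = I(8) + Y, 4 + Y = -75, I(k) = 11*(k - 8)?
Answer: -410 - I*√194 ≈ -410.0 - 13.928*I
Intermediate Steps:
I(k) = -88 + 11*k (I(k) = 11*(-8 + k) = -88 + 11*k)
Y = -79 (Y = -4 - 75 = -79)
h = -79 (h = (-88 + 11*8) - 79 = (-88 + 88) - 79 = 0 - 79 = -79)
-410 - √(-115 + h) = -410 - √(-115 - 79) = -410 - √(-194) = -410 - I*√194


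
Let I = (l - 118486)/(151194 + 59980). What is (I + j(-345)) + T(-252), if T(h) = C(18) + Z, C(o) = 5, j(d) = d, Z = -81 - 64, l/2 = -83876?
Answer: -51352814/105587 ≈ -486.36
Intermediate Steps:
l = -167752 (l = 2*(-83876) = -167752)
Z = -145
T(h) = -140 (T(h) = 5 - 145 = -140)
I = -143119/105587 (I = (-167752 - 118486)/(151194 + 59980) = -286238/211174 = -286238*1/211174 = -143119/105587 ≈ -1.3555)
(I + j(-345)) + T(-252) = (-143119/105587 - 345) - 140 = -36570634/105587 - 140 = -51352814/105587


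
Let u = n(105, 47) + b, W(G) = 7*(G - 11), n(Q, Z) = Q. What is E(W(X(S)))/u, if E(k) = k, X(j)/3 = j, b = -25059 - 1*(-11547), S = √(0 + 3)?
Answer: 77/13407 - 7*√3/4469 ≈ 0.0030303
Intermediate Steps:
S = √3 ≈ 1.7320
b = -13512 (b = -25059 + 11547 = -13512)
X(j) = 3*j
W(G) = -77 + 7*G (W(G) = 7*(-11 + G) = -77 + 7*G)
u = -13407 (u = 105 - 13512 = -13407)
E(W(X(S)))/u = (-77 + 7*(3*√3))/(-13407) = (-77 + 21*√3)*(-1/13407) = 77/13407 - 7*√3/4469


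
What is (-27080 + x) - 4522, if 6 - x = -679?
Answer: -30917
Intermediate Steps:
x = 685 (x = 6 - 1*(-679) = 6 + 679 = 685)
(-27080 + x) - 4522 = (-27080 + 685) - 4522 = -26395 - 4522 = -30917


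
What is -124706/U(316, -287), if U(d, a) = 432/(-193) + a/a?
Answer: 24068258/239 ≈ 1.0070e+5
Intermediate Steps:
U(d, a) = -239/193 (U(d, a) = 432*(-1/193) + 1 = -432/193 + 1 = -239/193)
-124706/U(316, -287) = -124706/(-239/193) = -124706*(-193/239) = 24068258/239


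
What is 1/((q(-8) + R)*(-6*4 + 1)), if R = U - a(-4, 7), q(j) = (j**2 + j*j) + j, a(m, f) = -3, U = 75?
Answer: -1/4554 ≈ -0.00021959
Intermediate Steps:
q(j) = j + 2*j**2 (q(j) = (j**2 + j**2) + j = 2*j**2 + j = j + 2*j**2)
R = 78 (R = 75 - 1*(-3) = 75 + 3 = 78)
1/((q(-8) + R)*(-6*4 + 1)) = 1/((-8*(1 + 2*(-8)) + 78)*(-6*4 + 1)) = 1/((-8*(1 - 16) + 78)*(-24 + 1)) = 1/((-8*(-15) + 78)*(-23)) = 1/((120 + 78)*(-23)) = 1/(198*(-23)) = 1/(-4554) = -1/4554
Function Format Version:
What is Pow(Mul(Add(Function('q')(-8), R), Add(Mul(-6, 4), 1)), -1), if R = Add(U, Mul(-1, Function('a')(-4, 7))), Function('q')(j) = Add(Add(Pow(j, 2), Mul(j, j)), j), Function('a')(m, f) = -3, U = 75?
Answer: Rational(-1, 4554) ≈ -0.00021959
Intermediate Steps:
Function('q')(j) = Add(j, Mul(2, Pow(j, 2))) (Function('q')(j) = Add(Add(Pow(j, 2), Pow(j, 2)), j) = Add(Mul(2, Pow(j, 2)), j) = Add(j, Mul(2, Pow(j, 2))))
R = 78 (R = Add(75, Mul(-1, -3)) = Add(75, 3) = 78)
Pow(Mul(Add(Function('q')(-8), R), Add(Mul(-6, 4), 1)), -1) = Pow(Mul(Add(Mul(-8, Add(1, Mul(2, -8))), 78), Add(Mul(-6, 4), 1)), -1) = Pow(Mul(Add(Mul(-8, Add(1, -16)), 78), Add(-24, 1)), -1) = Pow(Mul(Add(Mul(-8, -15), 78), -23), -1) = Pow(Mul(Add(120, 78), -23), -1) = Pow(Mul(198, -23), -1) = Pow(-4554, -1) = Rational(-1, 4554)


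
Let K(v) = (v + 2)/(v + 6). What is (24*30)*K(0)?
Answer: 240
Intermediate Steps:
K(v) = (2 + v)/(6 + v)
(24*30)*K(0) = (24*30)*((2 + 0)/(6 + 0)) = 720*(2/6) = 720*((⅙)*2) = 720*(⅓) = 240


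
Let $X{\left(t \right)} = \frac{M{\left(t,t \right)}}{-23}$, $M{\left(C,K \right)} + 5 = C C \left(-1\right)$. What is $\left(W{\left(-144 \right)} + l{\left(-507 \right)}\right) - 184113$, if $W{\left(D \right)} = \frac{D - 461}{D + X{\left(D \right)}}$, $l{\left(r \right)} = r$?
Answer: $- \frac{3217755895}{17429} \approx -1.8462 \cdot 10^{5}$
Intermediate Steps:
$M{\left(C,K \right)} = -5 - C^{2}$ ($M{\left(C,K \right)} = -5 + C C \left(-1\right) = -5 + C^{2} \left(-1\right) = -5 - C^{2}$)
$X{\left(t \right)} = \frac{5}{23} + \frac{t^{2}}{23}$ ($X{\left(t \right)} = \frac{-5 - t^{2}}{-23} = \left(-5 - t^{2}\right) \left(- \frac{1}{23}\right) = \frac{5}{23} + \frac{t^{2}}{23}$)
$W{\left(D \right)} = \frac{-461 + D}{\frac{5}{23} + D + \frac{D^{2}}{23}}$ ($W{\left(D \right)} = \frac{D - 461}{D + \left(\frac{5}{23} + \frac{D^{2}}{23}\right)} = \frac{-461 + D}{\frac{5}{23} + D + \frac{D^{2}}{23}}$)
$\left(W{\left(-144 \right)} + l{\left(-507 \right)}\right) - 184113 = \left(\frac{23 \left(-461 - 144\right)}{5 + \left(-144\right)^{2} + 23 \left(-144\right)} - 507\right) - 184113 = \left(23 \frac{1}{5 + 20736 - 3312} \left(-605\right) - 507\right) - 184113 = \left(23 \cdot \frac{1}{17429} \left(-605\right) - 507\right) - 184113 = \left(- \frac{13915}{17429} - 507\right) - 184113 = - \frac{8850418}{17429} - 184113 = - \frac{3217755895}{17429}$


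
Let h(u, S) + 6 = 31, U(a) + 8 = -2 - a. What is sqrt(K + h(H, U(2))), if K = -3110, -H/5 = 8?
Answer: I*sqrt(3085) ≈ 55.543*I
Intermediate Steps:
U(a) = -10 - a (U(a) = -8 + (-2 - a) = -10 - a)
H = -40 (H = -5*8 = -40)
h(u, S) = 25 (h(u, S) = -6 + 31 = 25)
sqrt(K + h(H, U(2))) = sqrt(-3110 + 25) = sqrt(-3085) = I*sqrt(3085)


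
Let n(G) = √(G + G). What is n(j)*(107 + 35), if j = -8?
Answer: 568*I ≈ 568.0*I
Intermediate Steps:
n(G) = √2*√G (n(G) = √(2*G) = √2*√G)
n(j)*(107 + 35) = (√2*√(-8))*(107 + 35) = (√2*(2*I*√2))*142 = (4*I)*142 = 568*I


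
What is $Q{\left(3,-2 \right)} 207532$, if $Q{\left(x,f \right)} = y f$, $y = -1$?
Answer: $415064$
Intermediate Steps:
$Q{\left(x,f \right)} = - f$
$Q{\left(3,-2 \right)} 207532 = \left(-1\right) \left(-2\right) 207532 = 2 \cdot 207532 = 415064$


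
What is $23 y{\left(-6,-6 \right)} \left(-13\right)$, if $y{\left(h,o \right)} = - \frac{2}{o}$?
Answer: $- \frac{299}{3} \approx -99.667$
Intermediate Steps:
$23 y{\left(-6,-6 \right)} \left(-13\right) = 23 \left(- \frac{2}{-6}\right) \left(-13\right) = 23 \left(\left(-2\right) \left(- \frac{1}{6}\right)\right) \left(-13\right) = 23 \cdot \frac{1}{3} \left(-13\right) = \frac{23}{3} \left(-13\right) = - \frac{299}{3}$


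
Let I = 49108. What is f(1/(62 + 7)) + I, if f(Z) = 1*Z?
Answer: 3388453/69 ≈ 49108.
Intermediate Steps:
f(Z) = Z
f(1/(62 + 7)) + I = 1/(62 + 7) + 49108 = 1/69 + 49108 = 3388453/69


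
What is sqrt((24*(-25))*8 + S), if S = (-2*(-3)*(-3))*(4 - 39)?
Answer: I*sqrt(4170) ≈ 64.576*I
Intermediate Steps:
S = 630 (S = (6*(-3))*(-35) = -18*(-35) = 630)
sqrt((24*(-25))*8 + S) = sqrt((24*(-25))*8 + 630) = sqrt(-600*8 + 630) = sqrt(-4800 + 630) = sqrt(-4170) = I*sqrt(4170)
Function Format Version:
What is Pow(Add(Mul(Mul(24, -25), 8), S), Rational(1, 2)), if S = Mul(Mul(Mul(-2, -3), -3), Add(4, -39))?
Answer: Mul(I, Pow(4170, Rational(1, 2))) ≈ Mul(64.576, I)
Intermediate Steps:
S = 630 (S = Mul(Mul(6, -3), -35) = Mul(-18, -35) = 630)
Pow(Add(Mul(Mul(24, -25), 8), S), Rational(1, 2)) = Pow(Add(Mul(Mul(24, -25), 8), 630), Rational(1, 2)) = Pow(Add(Mul(-600, 8), 630), Rational(1, 2)) = Pow(Add(-4800, 630), Rational(1, 2)) = Pow(-4170, Rational(1, 2)) = Mul(I, Pow(4170, Rational(1, 2)))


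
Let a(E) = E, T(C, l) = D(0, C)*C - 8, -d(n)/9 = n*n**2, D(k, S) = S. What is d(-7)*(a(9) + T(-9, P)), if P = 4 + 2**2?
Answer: 253134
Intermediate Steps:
P = 8 (P = 4 + 4 = 8)
d(n) = -9*n**3 (d(n) = -9*n*n**2 = -9*n**3)
T(C, l) = -8 + C**2 (T(C, l) = C*C - 8 = C**2 - 8 = -8 + C**2)
d(-7)*(a(9) + T(-9, P)) = (-9*(-7)**3)*(9 + (-8 + (-9)**2)) = (-9*(-343))*(9 + (-8 + 81)) = 3087*(9 + 73) = 3087*82 = 253134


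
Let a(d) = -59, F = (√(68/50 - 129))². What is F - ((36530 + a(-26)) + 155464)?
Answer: -4801566/25 ≈ -1.9206e+5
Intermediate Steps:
F = -3191/25 (F = (√(68*(1/50) - 129))² = (√(34/25 - 129))² = (√(-3191/25))² = (I*√3191/5)² = -3191/25 ≈ -127.64)
F - ((36530 + a(-26)) + 155464) = -3191/25 - ((36530 - 59) + 155464) = -3191/25 - (36471 + 155464) = -3191/25 - 1*191935 = -3191/25 - 191935 = -4801566/25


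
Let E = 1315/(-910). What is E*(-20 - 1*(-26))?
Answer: -789/91 ≈ -8.6703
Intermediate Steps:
E = -263/182 (E = 1315*(-1/910) = -263/182 ≈ -1.4451)
E*(-20 - 1*(-26)) = -263*(-20 - 1*(-26))/182 = -263*(-20 + 26)/182 = -263/182*6 = -789/91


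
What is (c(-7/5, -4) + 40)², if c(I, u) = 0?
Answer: 1600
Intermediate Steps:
(c(-7/5, -4) + 40)² = (0 + 40)² = 40² = 1600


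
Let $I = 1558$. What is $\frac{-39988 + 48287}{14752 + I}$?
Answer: $\frac{8299}{16310} \approx 0.50883$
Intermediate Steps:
$\frac{-39988 + 48287}{14752 + I} = \frac{-39988 + 48287}{14752 + 1558} = \frac{8299}{16310}$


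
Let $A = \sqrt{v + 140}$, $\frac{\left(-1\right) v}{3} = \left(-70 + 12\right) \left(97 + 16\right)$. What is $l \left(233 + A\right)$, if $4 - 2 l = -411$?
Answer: $\frac{96695}{2} + \frac{415 \sqrt{19802}}{2} \approx 77547.0$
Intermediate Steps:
$l = \frac{415}{2}$ ($l = 2 - - \frac{411}{2} = 2 + \frac{411}{2} = \frac{415}{2} \approx 207.5$)
$v = 19662$ ($v = - 3 \left(-70 + 12\right) \left(97 + 16\right) = - 3 \left(\left(-58\right) 113\right) = \left(-3\right) \left(-6554\right) = 19662$)
$A = \sqrt{19802}$ ($A = \sqrt{19662 + 140} = \sqrt{19802} \approx 140.72$)
$l \left(233 + A\right) = \frac{415 \left(233 + \sqrt{19802}\right)}{2} = \frac{96695}{2} + \frac{415 \sqrt{19802}}{2}$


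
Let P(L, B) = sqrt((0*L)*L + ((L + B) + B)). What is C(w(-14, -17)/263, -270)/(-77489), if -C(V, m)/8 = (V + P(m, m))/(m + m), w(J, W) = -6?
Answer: 4/917082315 - 2*I*sqrt(10)/1162335 ≈ 4.3617e-9 - 5.4413e-6*I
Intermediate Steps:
P(L, B) = sqrt(L + 2*B) (P(L, B) = sqrt(0*L + ((B + L) + B)) = sqrt(0 + (L + 2*B)) = sqrt(L + 2*B))
C(V, m) = -4*(V + sqrt(3)*sqrt(m))/m (C(V, m) = -8*(V + sqrt(m + 2*m))/(m + m) = -8*(V + sqrt(3*m))/(2*m) = -8*(V + sqrt(3)*sqrt(m))*1/(2*m) = -4*(V + sqrt(3)*sqrt(m))/m)
C(w(-14, -17)/263, -270)/(-77489) = (4*(-(-6)/263 - sqrt(3)*sqrt(-270))/(-270))/(-77489) = (4*(-1/270)*(-(-6)/263 - sqrt(3)*3*I*sqrt(30)))*(-1/77489) = (4*(-1/270)*(-1*(-6/263) - 9*I*sqrt(10)))*(-1/77489) = (4*(-1/270)*(6/263 - 9*I*sqrt(10)))*(-1/77489) = (-4/11835 + 2*I*sqrt(10)/15)*(-1/77489) = 4/917082315 - 2*I*sqrt(10)/1162335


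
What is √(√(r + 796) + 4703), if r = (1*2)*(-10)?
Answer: √(4703 + 2*√194) ≈ 68.781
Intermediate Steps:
r = -20 (r = 2*(-10) = -20)
√(√(r + 796) + 4703) = √(√(-20 + 796) + 4703) = √(√776 + 4703) = √(2*√194 + 4703) = √(4703 + 2*√194)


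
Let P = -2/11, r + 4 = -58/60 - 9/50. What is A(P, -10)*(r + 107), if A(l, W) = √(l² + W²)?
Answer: 15278*√3026/825 ≈ 1018.7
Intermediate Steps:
r = -386/75 (r = -4 + (-58/60 - 9/50) = -4 + (-58*1/60 - 9*1/50) = -4 + (-29/30 - 9/50) = -4 - 86/75 = -386/75 ≈ -5.1467)
P = -2/11 (P = -2*1/11 = -2/11 ≈ -0.18182)
A(l, W) = √(W² + l²)
A(P, -10)*(r + 107) = √((-10)² + (-2/11)²)*(-386/75 + 107) = √(100 + 4/121)*(7639/75) = √(12104/121)*(7639/75) = (2*√3026/11)*(7639/75) = 15278*√3026/825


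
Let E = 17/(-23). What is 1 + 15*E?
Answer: -232/23 ≈ -10.087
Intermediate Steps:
E = -17/23 (E = 17*(-1/23) = -17/23 ≈ -0.73913)
1 + 15*E = 1 + 15*(-17/23) = 1 - 255/23 = -232/23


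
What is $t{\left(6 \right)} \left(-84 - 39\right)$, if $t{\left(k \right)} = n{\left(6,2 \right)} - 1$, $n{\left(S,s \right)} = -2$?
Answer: $369$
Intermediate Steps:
$t{\left(k \right)} = -3$ ($t{\left(k \right)} = -2 - 1 = -3$)
$t{\left(6 \right)} \left(-84 - 39\right) = - 3 \left(-84 - 39\right) = \left(-3\right) \left(-123\right) = 369$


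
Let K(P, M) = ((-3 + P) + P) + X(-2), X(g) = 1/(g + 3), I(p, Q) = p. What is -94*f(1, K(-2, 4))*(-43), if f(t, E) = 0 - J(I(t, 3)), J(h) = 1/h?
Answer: -4042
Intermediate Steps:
X(g) = 1/(3 + g)
K(P, M) = -2 + 2*P (K(P, M) = ((-3 + P) + P) + 1/(3 - 2) = (-3 + 2*P) + 1/1 = (-3 + 2*P) + 1 = -2 + 2*P)
f(t, E) = -1/t (f(t, E) = 0 - 1/t = -1/t)
-94*f(1, K(-2, 4))*(-43) = -(-94)/1*(-43) = -(-94)*(-43) = -94*(-1)*(-43) = 94*(-43) = -4042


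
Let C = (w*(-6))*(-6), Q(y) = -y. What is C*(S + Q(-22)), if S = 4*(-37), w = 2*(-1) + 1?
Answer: 4536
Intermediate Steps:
w = -1 (w = -2 + 1 = -1)
S = -148
C = -36 (C = -1*(-6)*(-6) = 6*(-6) = -36)
C*(S + Q(-22)) = -36*(-148 - 1*(-22)) = -36*(-148 + 22) = -36*(-126) = 4536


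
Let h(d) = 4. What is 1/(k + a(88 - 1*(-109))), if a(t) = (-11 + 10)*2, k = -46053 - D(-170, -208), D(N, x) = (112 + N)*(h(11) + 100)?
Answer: -1/40023 ≈ -2.4986e-5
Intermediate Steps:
D(N, x) = 11648 + 104*N (D(N, x) = (112 + N)*(4 + 100) = (112 + N)*104 = 11648 + 104*N)
k = -40021 (k = -46053 - (11648 + 104*(-170)) = -46053 - (11648 - 17680) = -46053 - 1*(-6032) = -46053 + 6032 = -40021)
a(t) = -2 (a(t) = -1*2 = -2)
1/(k + a(88 - 1*(-109))) = 1/(-40021 - 2) = 1/(-40023) = -1/40023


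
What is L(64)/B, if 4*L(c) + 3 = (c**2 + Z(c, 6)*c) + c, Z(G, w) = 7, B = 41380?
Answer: 921/33104 ≈ 0.027821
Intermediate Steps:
L(c) = -3/4 + 2*c + c**2/4 (L(c) = -3/4 + ((c**2 + 7*c) + c)/4 = -3/4 + (c**2 + 8*c)/4 = -3/4 + (2*c + c**2/4) = -3/4 + 2*c + c**2/4)
L(64)/B = (-3/4 + 2*64 + (1/4)*64**2)/41380 = (-3/4 + 128 + (1/4)*4096)*(1/41380) = (-3/4 + 128 + 1024)*(1/41380) = (4605/4)*(1/41380) = 921/33104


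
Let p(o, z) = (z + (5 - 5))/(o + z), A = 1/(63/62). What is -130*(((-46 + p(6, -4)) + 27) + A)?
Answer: 163930/63 ≈ 2602.1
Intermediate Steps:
A = 62/63 (A = 1/(63*(1/62)) = 1/(63/62) = 62/63 ≈ 0.98413)
p(o, z) = z/(o + z) (p(o, z) = (z + 0)/(o + z) = z/(o + z))
-130*(((-46 + p(6, -4)) + 27) + A) = -130*(((-46 - 4/(6 - 4)) + 27) + 62/63) = -130*(((-46 - 4/2) + 27) + 62/63) = -130*(((-46 - 4*1/2) + 27) + 62/63) = -130*(((-46 - 2) + 27) + 62/63) = -130*((-48 + 27) + 62/63) = -130*(-21 + 62/63) = -130*(-1261/63) = 163930/63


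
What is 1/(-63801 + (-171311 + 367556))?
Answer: 1/132444 ≈ 7.5504e-6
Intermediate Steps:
1/(-63801 + (-171311 + 367556)) = 1/(-63801 + 196245) = 1/132444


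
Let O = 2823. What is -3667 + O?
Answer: -844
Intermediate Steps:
-3667 + O = -3667 + 2823 = -844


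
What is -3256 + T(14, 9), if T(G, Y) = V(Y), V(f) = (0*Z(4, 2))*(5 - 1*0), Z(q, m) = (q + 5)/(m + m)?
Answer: -3256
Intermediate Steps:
Z(q, m) = (5 + q)/(2*m) (Z(q, m) = (5 + q)/((2*m)) = (5 + q)*(1/(2*m)) = (5 + q)/(2*m))
V(f) = 0 (V(f) = (0*((1/2)*(5 + 4)/2))*(5 - 1*0) = (0*((1/2)*(1/2)*9))*(5 + 0) = (0*(9/4))*5 = 0*5 = 0)
T(G, Y) = 0
-3256 + T(14, 9) = -3256 + 0 = -3256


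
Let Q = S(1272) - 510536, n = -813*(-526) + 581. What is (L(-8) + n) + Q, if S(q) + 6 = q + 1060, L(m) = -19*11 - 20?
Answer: -80220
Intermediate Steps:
L(m) = -229 (L(m) = -209 - 20 = -229)
n = 428219 (n = 427638 + 581 = 428219)
S(q) = 1054 + q (S(q) = -6 + (q + 1060) = -6 + (1060 + q) = 1054 + q)
Q = -508210 (Q = (1054 + 1272) - 510536 = 2326 - 510536 = -508210)
(L(-8) + n) + Q = (-229 + 428219) - 508210 = 427990 - 508210 = -80220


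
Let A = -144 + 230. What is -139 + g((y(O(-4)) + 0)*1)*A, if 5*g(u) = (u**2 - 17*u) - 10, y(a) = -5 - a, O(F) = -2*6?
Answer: -1515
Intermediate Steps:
O(F) = -12
A = 86
g(u) = -2 - 17*u/5 + u**2/5 (g(u) = ((u**2 - 17*u) - 10)/5 = (-10 + u**2 - 17*u)/5 = -2 - 17*u/5 + u**2/5)
-139 + g((y(O(-4)) + 0)*1)*A = -139 + (-2 - 17*((-5 - 1*(-12)) + 0)/5 + (((-5 - 1*(-12)) + 0)*1)**2/5)*86 = -139 + (-2 - 17*((-5 + 12) + 0)/5 + (((-5 + 12) + 0)*1)**2/5)*86 = -139 + (-2 - 17*(7 + 0)/5 + ((7 + 0)*1)**2/5)*86 = -139 + (-2 - 119/5 + (7*1)**2/5)*86 = -139 + (-2 - 17/5*7 + (1/5)*7**2)*86 = -139 + (-2 - 119/5 + (1/5)*49)*86 = -139 + (-2 - 119/5 + 49/5)*86 = -139 - 16*86 = -139 - 1376 = -1515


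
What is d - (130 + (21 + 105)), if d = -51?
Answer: -307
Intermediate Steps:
d - (130 + (21 + 105)) = -51 - (130 + (21 + 105)) = -51 - (130 + 126) = -51 - 1*256 = -51 - 256 = -307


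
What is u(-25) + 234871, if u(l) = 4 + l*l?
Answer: 235500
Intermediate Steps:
u(l) = 4 + l**2
u(-25) + 234871 = (4 + (-25)**2) + 234871 = (4 + 625) + 234871 = 629 + 234871 = 235500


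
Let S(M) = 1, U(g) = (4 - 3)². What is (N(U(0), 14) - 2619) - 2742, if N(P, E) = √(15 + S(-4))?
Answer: -5357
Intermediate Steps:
U(g) = 1 (U(g) = 1² = 1)
N(P, E) = 4 (N(P, E) = √(15 + 1) = √16 = 4)
(N(U(0), 14) - 2619) - 2742 = (4 - 2619) - 2742 = -2615 - 2742 = -5357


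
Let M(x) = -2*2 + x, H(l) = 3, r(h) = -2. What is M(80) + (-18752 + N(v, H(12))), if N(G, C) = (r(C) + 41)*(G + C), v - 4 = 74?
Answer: -15517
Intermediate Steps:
v = 78 (v = 4 + 74 = 78)
N(G, C) = 39*C + 39*G (N(G, C) = (-2 + 41)*(G + C) = 39*(C + G) = 39*C + 39*G)
M(x) = -4 + x
M(80) + (-18752 + N(v, H(12))) = (-4 + 80) + (-18752 + (39*3 + 39*78)) = 76 + (-18752 + (117 + 3042)) = 76 + (-18752 + 3159) = 76 - 15593 = -15517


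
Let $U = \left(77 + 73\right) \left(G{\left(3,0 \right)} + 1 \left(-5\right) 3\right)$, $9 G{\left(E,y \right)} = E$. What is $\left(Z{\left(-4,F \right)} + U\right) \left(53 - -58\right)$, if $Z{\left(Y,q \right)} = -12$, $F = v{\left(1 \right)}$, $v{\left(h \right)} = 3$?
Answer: $-245532$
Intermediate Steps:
$G{\left(E,y \right)} = \frac{E}{9}$
$F = 3$
$U = -2200$ ($U = \left(77 + 73\right) \left(\frac{1}{9} \cdot 3 + 1 \left(-5\right) 3\right) = 150 \left(\frac{1}{3} - 15\right) = 150 \left(- \frac{44}{3}\right) = -2200$)
$\left(Z{\left(-4,F \right)} + U\right) \left(53 - -58\right) = \left(-12 - 2200\right) \left(53 - -58\right) = - 2212 \left(53 + 58\right) = \left(-2212\right) 111 = -245532$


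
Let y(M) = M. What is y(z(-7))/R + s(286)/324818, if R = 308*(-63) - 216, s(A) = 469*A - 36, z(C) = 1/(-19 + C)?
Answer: 2631015253/6372929160 ≈ 0.41284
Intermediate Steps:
s(A) = -36 + 469*A
R = -19620 (R = -19404 - 216 = -19620)
y(z(-7))/R + s(286)/324818 = 1/(-19 - 7*(-19620)) + (-36 + 469*286)/324818 = -1/19620/(-26) + (-36 + 134134)*(1/324818) = -1/26*(-1/19620) + 134098*(1/324818) = 1/510120 + 67049/162409 = 2631015253/6372929160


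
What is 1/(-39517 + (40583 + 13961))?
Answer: 1/15027 ≈ 6.6547e-5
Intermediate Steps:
1/(-39517 + (40583 + 13961)) = 1/(-39517 + 54544) = 1/15027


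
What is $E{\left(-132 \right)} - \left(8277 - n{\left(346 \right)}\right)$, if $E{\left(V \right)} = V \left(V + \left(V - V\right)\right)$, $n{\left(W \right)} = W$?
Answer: $9493$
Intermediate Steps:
$E{\left(V \right)} = V^{2}$ ($E{\left(V \right)} = V \left(V + 0\right) = V V = V^{2}$)
$E{\left(-132 \right)} - \left(8277 - n{\left(346 \right)}\right) = \left(-132\right)^{2} - \left(8277 - 346\right) = 17424 - \left(8277 - 346\right) = 17424 - 7931 = 9493$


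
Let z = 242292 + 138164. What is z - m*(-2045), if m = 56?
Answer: 494976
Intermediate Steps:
z = 380456
z - m*(-2045) = 380456 - 56*(-2045) = 380456 - 1*(-114520) = 380456 + 114520 = 494976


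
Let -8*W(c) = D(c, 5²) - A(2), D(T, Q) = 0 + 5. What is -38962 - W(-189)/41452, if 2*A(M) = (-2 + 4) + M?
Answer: -12920422589/331616 ≈ -38962.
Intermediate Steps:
A(M) = 1 + M/2 (A(M) = ((-2 + 4) + M)/2 = (2 + M)/2 = 1 + M/2)
D(T, Q) = 5
W(c) = -3/8 (W(c) = -(5 - (1 + (½)*2))/8 = -(5 - (1 + 1))/8 = -(5 - 1*2)/8 = -(5 - 2)/8 = -⅛*3 = -3/8)
-38962 - W(-189)/41452 = -38962 - (-3)/(8*41452) = -38962 - 1*(-3/331616) = -38962 + 3/331616 = -12920422589/331616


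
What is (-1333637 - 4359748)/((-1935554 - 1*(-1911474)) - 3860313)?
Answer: 5693385/3884393 ≈ 1.4657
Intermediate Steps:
(-1333637 - 4359748)/((-1935554 - 1*(-1911474)) - 3860313) = -5693385/((-1935554 + 1911474) - 3860313) = -5693385/(-24080 - 3860313) = -5693385/(-3884393) = -5693385*(-1/3884393) = 5693385/3884393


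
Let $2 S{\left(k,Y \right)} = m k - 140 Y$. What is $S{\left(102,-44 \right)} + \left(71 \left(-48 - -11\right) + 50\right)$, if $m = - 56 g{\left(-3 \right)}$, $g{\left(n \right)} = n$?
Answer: $9071$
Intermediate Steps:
$m = 168$ ($m = \left(-56\right) \left(-3\right) = 168$)
$S{\left(k,Y \right)} = - 70 Y + 84 k$ ($S{\left(k,Y \right)} = \frac{168 k - 140 Y}{2} = \frac{- 140 Y + 168 k}{2} = - 70 Y + 84 k$)
$S{\left(102,-44 \right)} + \left(71 \left(-48 - -11\right) + 50\right) = \left(\left(-70\right) \left(-44\right) + 84 \cdot 102\right) + \left(71 \left(-48 - -11\right) + 50\right) = \left(3080 + 8568\right) + \left(71 \left(-48 + 11\right) + 50\right) = 11648 + \left(71 \left(-37\right) + 50\right) = 11648 + \left(-2627 + 50\right) = 11648 - 2577 = 9071$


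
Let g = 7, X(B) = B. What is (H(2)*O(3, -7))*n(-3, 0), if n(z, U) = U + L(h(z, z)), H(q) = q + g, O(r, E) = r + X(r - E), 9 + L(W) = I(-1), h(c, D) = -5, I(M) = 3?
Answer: -702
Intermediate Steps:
L(W) = -6 (L(W) = -9 + 3 = -6)
O(r, E) = -E + 2*r (O(r, E) = r + (r - E) = -E + 2*r)
H(q) = 7 + q (H(q) = q + 7 = 7 + q)
n(z, U) = -6 + U (n(z, U) = U - 6 = -6 + U)
(H(2)*O(3, -7))*n(-3, 0) = ((7 + 2)*(-1*(-7) + 2*3))*(-6 + 0) = (9*(7 + 6))*(-6) = (9*13)*(-6) = 117*(-6) = -702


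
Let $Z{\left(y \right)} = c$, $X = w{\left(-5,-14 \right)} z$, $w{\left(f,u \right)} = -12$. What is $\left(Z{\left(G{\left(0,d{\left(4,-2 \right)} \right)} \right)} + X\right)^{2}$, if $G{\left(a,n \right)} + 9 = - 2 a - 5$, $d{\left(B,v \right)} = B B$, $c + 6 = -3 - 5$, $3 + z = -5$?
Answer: $6724$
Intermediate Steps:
$z = -8$ ($z = -3 - 5 = -8$)
$c = -14$ ($c = -6 - 8 = -14$)
$d{\left(B,v \right)} = B^{2}$
$X = 96$ ($X = \left(-12\right) \left(-8\right) = 96$)
$G{\left(a,n \right)} = -14 - 2 a$ ($G{\left(a,n \right)} = -9 - \left(5 + 2 a\right) = -14 - 2 a$)
$Z{\left(y \right)} = -14$
$\left(Z{\left(G{\left(0,d{\left(4,-2 \right)} \right)} \right)} + X\right)^{2} = \left(-14 + 96\right)^{2} = 82^{2} = 6724$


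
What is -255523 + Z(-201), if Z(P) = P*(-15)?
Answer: -252508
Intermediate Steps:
Z(P) = -15*P
-255523 + Z(-201) = -255523 - 15*(-201) = -255523 + 3015 = -252508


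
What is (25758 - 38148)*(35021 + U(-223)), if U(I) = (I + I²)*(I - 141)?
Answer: 222836169570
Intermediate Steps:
U(I) = (-141 + I)*(I + I²) (U(I) = (I + I²)*(-141 + I) = (-141 + I)*(I + I²))
(25758 - 38148)*(35021 + U(-223)) = (25758 - 38148)*(35021 - 223*(-141 + (-223)² - 140*(-223))) = -12390*(35021 - 223*(-141 + 49729 + 31220)) = -12390*(35021 - 223*80808) = -12390*(35021 - 18020184) = -12390*(-17985163) = 222836169570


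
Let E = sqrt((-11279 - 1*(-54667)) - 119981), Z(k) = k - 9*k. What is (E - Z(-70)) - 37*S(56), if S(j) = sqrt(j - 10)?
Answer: -560 - 37*sqrt(46) + 11*I*sqrt(633) ≈ -810.95 + 276.75*I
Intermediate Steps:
S(j) = sqrt(-10 + j)
Z(k) = -8*k
E = 11*I*sqrt(633) (E = sqrt((-11279 + 54667) - 119981) = sqrt(43388 - 119981) = sqrt(-76593) = 11*I*sqrt(633) ≈ 276.75*I)
(E - Z(-70)) - 37*S(56) = (11*I*sqrt(633) - (-8)*(-70)) - 37*sqrt(-10 + 56) = (11*I*sqrt(633) - 1*560) - 37*sqrt(46) = (11*I*sqrt(633) - 560) - 37*sqrt(46) = (-560 + 11*I*sqrt(633)) - 37*sqrt(46) = -560 - 37*sqrt(46) + 11*I*sqrt(633)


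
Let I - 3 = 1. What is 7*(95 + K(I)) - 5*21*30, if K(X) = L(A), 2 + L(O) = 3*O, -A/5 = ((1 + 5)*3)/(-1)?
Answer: -609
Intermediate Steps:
I = 4 (I = 3 + 1 = 4)
A = 90 (A = -5*(1 + 5)*3/(-1) = -5*6*3*(-1) = -90*(-1) = -5*(-18) = 90)
L(O) = -2 + 3*O
K(X) = 268 (K(X) = -2 + 3*90 = -2 + 270 = 268)
7*(95 + K(I)) - 5*21*30 = 7*(95 + 268) - 5*21*30 = 7*363 - 105*30 = 2541 - 1*3150 = 2541 - 3150 = -609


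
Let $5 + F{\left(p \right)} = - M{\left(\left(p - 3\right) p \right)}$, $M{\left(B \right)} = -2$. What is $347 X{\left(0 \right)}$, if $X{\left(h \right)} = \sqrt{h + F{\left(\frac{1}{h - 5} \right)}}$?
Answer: $347 i \sqrt{3} \approx 601.02 i$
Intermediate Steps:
$F{\left(p \right)} = -3$ ($F{\left(p \right)} = -5 - -2 = -5 + 2 = -3$)
$X{\left(h \right)} = \sqrt{-3 + h}$ ($X{\left(h \right)} = \sqrt{h - 3} = \sqrt{-3 + h}$)
$347 X{\left(0 \right)} = 347 \sqrt{-3 + 0} = 347 \sqrt{-3} = 347 i \sqrt{3}$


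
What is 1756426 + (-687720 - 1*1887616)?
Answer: -818910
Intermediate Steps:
1756426 + (-687720 - 1*1887616) = 1756426 + (-687720 - 1887616) = 1756426 - 2575336 = -818910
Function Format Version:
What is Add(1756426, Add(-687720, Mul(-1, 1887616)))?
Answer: -818910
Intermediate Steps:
Add(1756426, Add(-687720, Mul(-1, 1887616))) = Add(1756426, Add(-687720, -1887616)) = Add(1756426, -2575336) = -818910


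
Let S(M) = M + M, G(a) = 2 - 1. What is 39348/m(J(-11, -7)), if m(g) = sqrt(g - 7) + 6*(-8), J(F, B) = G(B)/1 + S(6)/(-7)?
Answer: -734496/899 - 6558*I*sqrt(42)/899 ≈ -817.01 - 47.276*I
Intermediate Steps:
G(a) = 1
S(M) = 2*M
J(F, B) = -5/7 (J(F, B) = 1/1 + (2*6)/(-7) = 1*1 + 12*(-1/7) = 1 - 12/7 = -5/7)
m(g) = -48 + sqrt(-7 + g) (m(g) = sqrt(-7 + g) - 48 = -48 + sqrt(-7 + g))
39348/m(J(-11, -7)) = 39348/(-48 + sqrt(-7 - 5/7)) = 39348/(-48 + sqrt(-54/7)) = 39348/(-48 + 3*I*sqrt(42)/7)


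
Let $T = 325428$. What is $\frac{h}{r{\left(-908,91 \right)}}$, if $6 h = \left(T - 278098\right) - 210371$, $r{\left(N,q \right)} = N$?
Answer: $\frac{54347}{1816} \approx 29.927$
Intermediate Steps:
$h = - \frac{54347}{2}$ ($h = \frac{\left(325428 - 278098\right) - 210371}{6} = \frac{47330 - 210371}{6} = \frac{1}{6} \left(-163041\right) = - \frac{54347}{2} \approx -27174.0$)
$\frac{h}{r{\left(-908,91 \right)}} = - \frac{54347}{2 \left(-908\right)} = \left(- \frac{54347}{2}\right) \left(- \frac{1}{908}\right) = \frac{54347}{1816}$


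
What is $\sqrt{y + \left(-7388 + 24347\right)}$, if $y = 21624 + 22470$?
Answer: $\sqrt{61053} \approx 247.09$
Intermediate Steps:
$y = 44094$
$\sqrt{y + \left(-7388 + 24347\right)} = \sqrt{44094 + \left(-7388 + 24347\right)} = \sqrt{44094 + 16959} = \sqrt{61053}$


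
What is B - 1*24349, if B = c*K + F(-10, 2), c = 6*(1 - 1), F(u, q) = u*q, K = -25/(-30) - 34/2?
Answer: -24369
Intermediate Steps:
K = -97/6 (K = -25*(-1/30) - 34*1/2 = 5/6 - 17 = -97/6 ≈ -16.167)
F(u, q) = q*u
c = 0 (c = 6*0 = 0)
B = -20 (B = 0*(-97/6) + 2*(-10) = 0 - 20 = -20)
B - 1*24349 = -20 - 1*24349 = -20 - 24349 = -24369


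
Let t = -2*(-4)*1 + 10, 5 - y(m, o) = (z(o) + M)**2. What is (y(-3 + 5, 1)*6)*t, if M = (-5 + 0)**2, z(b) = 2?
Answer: -78192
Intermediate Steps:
M = 25 (M = (-5)**2 = 25)
y(m, o) = -724 (y(m, o) = 5 - (2 + 25)**2 = 5 - 1*27**2 = 5 - 1*729 = 5 - 729 = -724)
t = 18 (t = 8*1 + 10 = 8 + 10 = 18)
(y(-3 + 5, 1)*6)*t = -724*6*18 = -4344*18 = -78192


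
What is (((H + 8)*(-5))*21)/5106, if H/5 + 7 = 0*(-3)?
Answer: 945/1702 ≈ 0.55523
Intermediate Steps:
H = -35 (H = -35 + 5*(0*(-3)) = -35 + 5*0 = -35 + 0 = -35)
(((H + 8)*(-5))*21)/5106 = (((-35 + 8)*(-5))*21)/5106 = (-27*(-5)*21)*(1/5106) = (135*21)*(1/5106) = 2835*(1/5106) = 945/1702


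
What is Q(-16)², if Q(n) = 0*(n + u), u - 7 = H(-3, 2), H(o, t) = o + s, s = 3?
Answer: 0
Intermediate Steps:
H(o, t) = 3 + o (H(o, t) = o + 3 = 3 + o)
u = 7 (u = 7 + (3 - 3) = 7 + 0 = 7)
Q(n) = 0 (Q(n) = 0*(n + 7) = 0*(7 + n) = 0)
Q(-16)² = 0² = 0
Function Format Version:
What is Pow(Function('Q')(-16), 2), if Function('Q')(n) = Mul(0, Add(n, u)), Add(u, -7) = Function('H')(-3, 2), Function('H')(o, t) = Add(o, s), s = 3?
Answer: 0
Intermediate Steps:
Function('H')(o, t) = Add(3, o) (Function('H')(o, t) = Add(o, 3) = Add(3, o))
u = 7 (u = Add(7, Add(3, -3)) = Add(7, 0) = 7)
Function('Q')(n) = 0 (Function('Q')(n) = Mul(0, Add(n, 7)) = Mul(0, Add(7, n)) = 0)
Pow(Function('Q')(-16), 2) = Pow(0, 2) = 0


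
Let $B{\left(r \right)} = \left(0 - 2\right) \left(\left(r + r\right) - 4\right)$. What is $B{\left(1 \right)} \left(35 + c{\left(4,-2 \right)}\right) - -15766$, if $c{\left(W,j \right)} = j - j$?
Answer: $15906$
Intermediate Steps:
$c{\left(W,j \right)} = 0$
$B{\left(r \right)} = 8 - 4 r$ ($B{\left(r \right)} = - 2 \left(2 r - 4\right) = - 2 \left(-4 + 2 r\right) = 8 - 4 r$)
$B{\left(1 \right)} \left(35 + c{\left(4,-2 \right)}\right) - -15766 = \left(8 - 4\right) \left(35 + 0\right) - -15766 = \left(8 - 4\right) 35 + 15766 = 4 \cdot 35 + 15766 = 140 + 15766 = 15906$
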